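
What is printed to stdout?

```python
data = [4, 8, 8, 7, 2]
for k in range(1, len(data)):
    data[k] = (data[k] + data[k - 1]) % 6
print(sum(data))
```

k=1: data[1] = (8+4)%6 = 0 → [4, 0, 8, 7, 2]
k=2: data[2] = (8+0)%6 = 2 → [4, 0, 2, 7, 2]
k=3: data[3] = (7+2)%6 = 3 → [4, 0, 2, 3, 2]
k=4: data[4] = (2+3)%6 = 5 → [4, 0, 2, 3, 5]
sum = 14

14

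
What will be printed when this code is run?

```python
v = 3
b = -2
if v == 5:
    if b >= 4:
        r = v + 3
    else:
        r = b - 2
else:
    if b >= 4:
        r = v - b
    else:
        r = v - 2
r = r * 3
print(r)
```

3

v=3, b=-2
v == 5 is False; b >= 4 is False
→ r = v - 2 = 1
r = 1*3 = 3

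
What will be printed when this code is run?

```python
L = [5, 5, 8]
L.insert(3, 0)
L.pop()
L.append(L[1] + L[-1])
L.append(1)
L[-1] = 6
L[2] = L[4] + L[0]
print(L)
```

[5, 5, 11, 13, 6]

insert 0 at 3 → [5, 5, 8, 0]
pop() removes 0 → [5, 5, 8]
append L[1]+L[-1] = 5+8 = 13 → [5, 5, 8, 13]
append 1 → [5, 5, 8, 13, 1]
L[-1] = 6 → [5, 5, 8, 13, 6]
L[2] = L[4]+L[0] = 6+5 = 11 → [5, 5, 11, 13, 6]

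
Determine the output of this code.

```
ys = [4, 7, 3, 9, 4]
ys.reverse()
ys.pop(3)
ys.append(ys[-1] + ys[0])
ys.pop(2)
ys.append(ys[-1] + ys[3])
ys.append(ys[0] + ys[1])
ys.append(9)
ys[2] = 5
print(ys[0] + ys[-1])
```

13

reverse → [4, 9, 3, 7, 4]
pop(3) removes 7 → [4, 9, 3, 4]
append ys[-1]+ys[0] = 4+4 = 8 → [4, 9, 3, 4, 8]
pop(2) removes 3 → [4, 9, 4, 8]
append ys[-1]+ys[3] = 8+8 = 16 → [4, 9, 4, 8, 16]
append ys[0]+ys[1] = 4+9 = 13 → [4, 9, 4, 8, 16, 13]
append 9 → [4, 9, 4, 8, 16, 13, 9]
ys[2] = 5 → [4, 9, 5, 8, 16, 13, 9]
ys[0]+ys[-1] = 4+9 = 13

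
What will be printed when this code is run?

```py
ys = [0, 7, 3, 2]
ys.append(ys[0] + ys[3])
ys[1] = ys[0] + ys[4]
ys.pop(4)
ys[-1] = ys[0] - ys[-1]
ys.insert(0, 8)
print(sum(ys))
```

append ys[0]+ys[3] = 0+2 = 2 → [0, 7, 3, 2, 2]
ys[1] = ys[0]+ys[4] = 0+2 = 2 → [0, 2, 3, 2, 2]
pop(4) removes 2 → [0, 2, 3, 2]
ys[-1] = ys[0]-ys[-1] = 0-2 = -2 → [0, 2, 3, -2]
insert 8 at 0 → [8, 0, 2, 3, -2]
sum = 11

11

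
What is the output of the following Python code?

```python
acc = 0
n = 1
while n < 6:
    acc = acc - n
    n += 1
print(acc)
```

n=1: acc = 0-1 = -1
n=2: acc = (-1)-2 = -3
n=3: acc = (-3)-3 = -6
n=4: acc = (-6)-4 = -10
n=5: acc = (-10)-5 = -15

-15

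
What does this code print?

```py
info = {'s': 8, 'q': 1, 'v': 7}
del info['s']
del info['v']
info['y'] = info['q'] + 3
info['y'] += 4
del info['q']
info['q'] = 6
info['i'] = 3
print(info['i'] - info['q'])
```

del 's' → {'q': 1, 'v': 7}
del 'v' → {'q': 1}
info['y'] = info['q']+3 = 4 → {'q': 1, 'y': 4}
info['y'] = 4+4 = 8 → {'q': 1, 'y': 8}
del 'q' → {'y': 8}
info['q'] = 6 → {'y': 8, 'q': 6}
info['i'] = 3 → {'y': 8, 'q': 6, 'i': 3}
info['i']-info['q'] = 3-6 = -3

-3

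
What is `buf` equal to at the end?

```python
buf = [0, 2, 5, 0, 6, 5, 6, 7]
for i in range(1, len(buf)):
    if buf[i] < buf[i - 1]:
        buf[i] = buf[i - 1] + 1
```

i=1: 2>=0, unchanged → [0, 2, 5, 0, 6, 5, 6, 7]
i=2: 5>=2, unchanged → [0, 2, 5, 0, 6, 5, 6, 7]
i=3: 0<5, buf[3] = 5+1 = 6 → [0, 2, 5, 6, 6, 5, 6, 7]
i=4: 6>=6, unchanged → [0, 2, 5, 6, 6, 5, 6, 7]
i=5: 5<6, buf[5] = 6+1 = 7 → [0, 2, 5, 6, 6, 7, 6, 7]
i=6: 6<7, buf[6] = 7+1 = 8 → [0, 2, 5, 6, 6, 7, 8, 7]
i=7: 7<8, buf[7] = 8+1 = 9 → [0, 2, 5, 6, 6, 7, 8, 9]

[0, 2, 5, 6, 6, 7, 8, 9]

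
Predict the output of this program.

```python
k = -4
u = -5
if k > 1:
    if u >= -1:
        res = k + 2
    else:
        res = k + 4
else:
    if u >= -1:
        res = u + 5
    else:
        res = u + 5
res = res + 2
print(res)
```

2

k=-4, u=-5
k > 1 is False; u >= -1 is False
→ res = u + 5 = 0
res = 0+2 = 2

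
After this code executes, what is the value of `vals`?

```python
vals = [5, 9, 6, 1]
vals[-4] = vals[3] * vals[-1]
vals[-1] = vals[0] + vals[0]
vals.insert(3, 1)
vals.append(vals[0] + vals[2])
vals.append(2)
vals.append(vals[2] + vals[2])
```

[1, 9, 6, 1, 2, 7, 2, 12]

vals[-4] = vals[3]*vals[-1] = 1*1 = 1 → [1, 9, 6, 1]
vals[-1] = vals[0]+vals[0] = 1+1 = 2 → [1, 9, 6, 2]
insert 1 at 3 → [1, 9, 6, 1, 2]
append vals[0]+vals[2] = 1+6 = 7 → [1, 9, 6, 1, 2, 7]
append 2 → [1, 9, 6, 1, 2, 7, 2]
append vals[2]+vals[2] = 6+6 = 12 → [1, 9, 6, 1, 2, 7, 2, 12]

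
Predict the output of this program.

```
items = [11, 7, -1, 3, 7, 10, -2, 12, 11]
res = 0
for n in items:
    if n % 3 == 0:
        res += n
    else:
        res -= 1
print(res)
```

n=11: not %3==0, res = 0-1 = -1
n=7: not %3==0, res = (-1)-1 = -2
n=-1: not %3==0, res = (-2)-1 = -3
n=3: %3==0, res = (-3)+3 = 0
n=7: not %3==0, res = 0-1 = -1
n=10: not %3==0, res = (-1)-1 = -2
n=-2: not %3==0, res = (-2)-1 = -3
n=12: %3==0, res = (-3)+12 = 9
n=11: not %3==0, res = 9-1 = 8

8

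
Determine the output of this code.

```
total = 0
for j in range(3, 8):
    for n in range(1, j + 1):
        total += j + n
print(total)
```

215

j=3,n=1: total = 0+4 = 4
j=3,n=2: total = 4+5 = 9
j=3,n=3: total = 9+6 = 15
j=4,n=1: total = 15+5 = 20
j=4,n=2: total = 20+6 = 26
j=4,n=3: total = 26+7 = 33
j=4,n=4: total = 33+8 = 41
j=5,n=1: total = 41+6 = 47
j=5,n=2: total = 47+7 = 54
j=5,n=3: total = 54+8 = 62
j=5,n=4: total = 62+9 = 71
j=5,n=5: total = 71+10 = 81
j=6,n=1: total = 81+7 = 88
j=6,n=2: total = 88+8 = 96
j=6,n=3: total = 96+9 = 105
j=6,n=4: total = 105+10 = 115
j=6,n=5: total = 115+11 = 126
j=6,n=6: total = 126+12 = 138
j=7,n=1: total = 138+8 = 146
j=7,n=2: total = 146+9 = 155
j=7,n=3: total = 155+10 = 165
j=7,n=4: total = 165+11 = 176
j=7,n=5: total = 176+12 = 188
j=7,n=6: total = 188+13 = 201
j=7,n=7: total = 201+14 = 215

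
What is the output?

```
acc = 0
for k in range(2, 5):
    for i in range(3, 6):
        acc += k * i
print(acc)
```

108

k=2,i=3: acc = 0+6 = 6
k=2,i=4: acc = 6+8 = 14
k=2,i=5: acc = 14+10 = 24
k=3,i=3: acc = 24+9 = 33
k=3,i=4: acc = 33+12 = 45
k=3,i=5: acc = 45+15 = 60
k=4,i=3: acc = 60+12 = 72
k=4,i=4: acc = 72+16 = 88
k=4,i=5: acc = 88+20 = 108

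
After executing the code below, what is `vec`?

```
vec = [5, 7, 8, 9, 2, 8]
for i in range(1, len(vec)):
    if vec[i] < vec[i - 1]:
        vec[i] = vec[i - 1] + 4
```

i=1: 7>=5, unchanged → [5, 7, 8, 9, 2, 8]
i=2: 8>=7, unchanged → [5, 7, 8, 9, 2, 8]
i=3: 9>=8, unchanged → [5, 7, 8, 9, 2, 8]
i=4: 2<9, vec[4] = 9+4 = 13 → [5, 7, 8, 9, 13, 8]
i=5: 8<13, vec[5] = 13+4 = 17 → [5, 7, 8, 9, 13, 17]

[5, 7, 8, 9, 13, 17]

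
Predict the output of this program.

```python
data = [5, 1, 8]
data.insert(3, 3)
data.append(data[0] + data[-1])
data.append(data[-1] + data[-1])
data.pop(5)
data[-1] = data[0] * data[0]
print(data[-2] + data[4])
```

28

insert 3 at 3 → [5, 1, 8, 3]
append data[0]+data[-1] = 5+3 = 8 → [5, 1, 8, 3, 8]
append data[-1]+data[-1] = 8+8 = 16 → [5, 1, 8, 3, 8, 16]
pop(5) removes 16 → [5, 1, 8, 3, 8]
data[-1] = data[0]*data[0] = 5*5 = 25 → [5, 1, 8, 3, 25]
data[-2]+data[4] = 3+25 = 28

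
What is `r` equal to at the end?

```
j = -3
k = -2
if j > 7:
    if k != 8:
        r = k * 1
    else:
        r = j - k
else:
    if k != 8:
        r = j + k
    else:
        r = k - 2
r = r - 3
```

j=-3, k=-2
j > 7 is False; k != 8 is True
→ r = j + k = -5
r = (-5)-3 = -8

-8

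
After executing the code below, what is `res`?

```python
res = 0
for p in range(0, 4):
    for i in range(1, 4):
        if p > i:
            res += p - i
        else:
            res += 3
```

31

p=0,i=1: not 0>1, res = 0+3 = 3
p=0,i=2: not 0>2, res = 3+3 = 6
p=0,i=3: not 0>3, res = 6+3 = 9
p=1,i=1: not 1>1, res = 9+3 = 12
p=1,i=2: not 1>2, res = 12+3 = 15
p=1,i=3: not 1>3, res = 15+3 = 18
p=2,i=1: 2>1, res = 18+1 = 19
p=2,i=2: not 2>2, res = 19+3 = 22
p=2,i=3: not 2>3, res = 22+3 = 25
p=3,i=1: 3>1, res = 25+2 = 27
p=3,i=2: 3>2, res = 27+1 = 28
p=3,i=3: not 3>3, res = 28+3 = 31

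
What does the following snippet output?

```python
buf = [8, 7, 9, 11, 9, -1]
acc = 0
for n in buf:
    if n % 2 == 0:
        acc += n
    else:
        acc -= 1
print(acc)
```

3

n=8: even, acc = 0+8 = 8
n=7: not even, acc = 8-1 = 7
n=9: not even, acc = 7-1 = 6
n=11: not even, acc = 6-1 = 5
n=9: not even, acc = 5-1 = 4
n=-1: not even, acc = 4-1 = 3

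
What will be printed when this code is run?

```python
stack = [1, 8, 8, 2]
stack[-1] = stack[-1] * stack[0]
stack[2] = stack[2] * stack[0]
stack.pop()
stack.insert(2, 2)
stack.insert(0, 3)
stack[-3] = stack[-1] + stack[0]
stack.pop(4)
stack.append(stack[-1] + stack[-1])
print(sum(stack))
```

21

stack[-1] = stack[-1]*stack[0] = 2*1 = 2 → [1, 8, 8, 2]
stack[2] = stack[2]*stack[0] = 8*1 = 8 → [1, 8, 8, 2]
pop() removes 2 → [1, 8, 8]
insert 2 at 2 → [1, 8, 2, 8]
insert 3 at 0 → [3, 1, 8, 2, 8]
stack[-3] = stack[-1]+stack[0] = 8+3 = 11 → [3, 1, 11, 2, 8]
pop(4) removes 8 → [3, 1, 11, 2]
append stack[-1]+stack[-1] = 2+2 = 4 → [3, 1, 11, 2, 4]
sum = 21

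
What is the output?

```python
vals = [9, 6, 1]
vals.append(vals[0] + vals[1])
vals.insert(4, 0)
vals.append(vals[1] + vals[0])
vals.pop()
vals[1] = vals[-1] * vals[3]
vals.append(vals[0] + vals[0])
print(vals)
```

append vals[0]+vals[1] = 9+6 = 15 → [9, 6, 1, 15]
insert 0 at 4 → [9, 6, 1, 15, 0]
append vals[1]+vals[0] = 6+9 = 15 → [9, 6, 1, 15, 0, 15]
pop() removes 15 → [9, 6, 1, 15, 0]
vals[1] = vals[-1]*vals[3] = 0*15 = 0 → [9, 0, 1, 15, 0]
append vals[0]+vals[0] = 9+9 = 18 → [9, 0, 1, 15, 0, 18]

[9, 0, 1, 15, 0, 18]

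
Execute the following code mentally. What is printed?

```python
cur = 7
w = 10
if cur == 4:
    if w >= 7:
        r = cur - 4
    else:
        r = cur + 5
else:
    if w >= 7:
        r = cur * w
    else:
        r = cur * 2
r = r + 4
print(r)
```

74

cur=7, w=10
cur == 4 is False; w >= 7 is True
→ r = cur * w = 70
r = 70+4 = 74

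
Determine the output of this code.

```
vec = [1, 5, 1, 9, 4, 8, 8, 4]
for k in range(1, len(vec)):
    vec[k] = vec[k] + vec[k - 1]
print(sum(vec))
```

k=1: vec[1] = 5+1 = 6 → [1, 6, 1, 9, 4, 8, 8, 4]
k=2: vec[2] = 1+6 = 7 → [1, 6, 7, 9, 4, 8, 8, 4]
k=3: vec[3] = 9+7 = 16 → [1, 6, 7, 16, 4, 8, 8, 4]
k=4: vec[4] = 4+16 = 20 → [1, 6, 7, 16, 20, 8, 8, 4]
k=5: vec[5] = 8+20 = 28 → [1, 6, 7, 16, 20, 28, 8, 4]
k=6: vec[6] = 8+28 = 36 → [1, 6, 7, 16, 20, 28, 36, 4]
k=7: vec[7] = 4+36 = 40 → [1, 6, 7, 16, 20, 28, 36, 40]
sum = 154

154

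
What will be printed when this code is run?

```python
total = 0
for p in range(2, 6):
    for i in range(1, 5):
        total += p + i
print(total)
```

96

p=2,i=1: total = 0+3 = 3
p=2,i=2: total = 3+4 = 7
p=2,i=3: total = 7+5 = 12
p=2,i=4: total = 12+6 = 18
p=3,i=1: total = 18+4 = 22
p=3,i=2: total = 22+5 = 27
p=3,i=3: total = 27+6 = 33
p=3,i=4: total = 33+7 = 40
p=4,i=1: total = 40+5 = 45
p=4,i=2: total = 45+6 = 51
p=4,i=3: total = 51+7 = 58
p=4,i=4: total = 58+8 = 66
p=5,i=1: total = 66+6 = 72
p=5,i=2: total = 72+7 = 79
p=5,i=3: total = 79+8 = 87
p=5,i=4: total = 87+9 = 96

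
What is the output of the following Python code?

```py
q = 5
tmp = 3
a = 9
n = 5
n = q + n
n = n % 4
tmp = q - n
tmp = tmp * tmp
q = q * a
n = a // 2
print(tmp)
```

9

n = 5+5 = 10
n = 10%4 = 2
tmp = 5-2 = 3
tmp = 3*3 = 9
q = 5*9 = 45
n = 9//2 = 4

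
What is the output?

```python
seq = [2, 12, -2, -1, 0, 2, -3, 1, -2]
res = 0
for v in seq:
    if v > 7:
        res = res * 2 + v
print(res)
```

12

v=2: not >7
v=12: >7, res = 0*2+12 = 12
v=-2: not >7
v=-1: not >7
v=0: not >7
v=2: not >7
v=-3: not >7
v=1: not >7
v=-2: not >7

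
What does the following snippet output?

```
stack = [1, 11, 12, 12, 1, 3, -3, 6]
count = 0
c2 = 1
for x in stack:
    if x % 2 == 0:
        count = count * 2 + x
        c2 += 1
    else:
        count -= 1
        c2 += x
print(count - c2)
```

39

x=1: not even, count = 0-1 = -1; c2=2
x=11: not even, count = (-1)-1 = -2; c2=13
x=12: even, count = (-2)*2+12 = 8; c2=14
x=12: even, count = 8*2+12 = 28; c2=15
x=1: not even, count = 28-1 = 27; c2=16
x=3: not even, count = 27-1 = 26; c2=19
x=-3: not even, count = 26-1 = 25; c2=16
x=6: even, count = 25*2+6 = 56; c2=17
count-c2 = 56-17 = 39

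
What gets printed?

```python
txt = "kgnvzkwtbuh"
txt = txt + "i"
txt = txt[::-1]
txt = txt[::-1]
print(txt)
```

kgnvzkwtbuhi

+ 'i' → 'kgnvzkwtbuhi'
reverse → 'ihubtwkzvngk'
reverse → 'kgnvzkwtbuhi'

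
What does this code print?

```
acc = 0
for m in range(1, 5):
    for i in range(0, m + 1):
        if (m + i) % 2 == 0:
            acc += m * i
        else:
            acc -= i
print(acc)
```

34

m=1,i=0: odd sum, acc = 0-0 = 0
m=1,i=1: even sum, acc = 0+1 = 1
m=2,i=0: even sum, acc = 1+0 = 1
m=2,i=1: odd sum, acc = 1-1 = 0
m=2,i=2: even sum, acc = 0+4 = 4
m=3,i=0: odd sum, acc = 4-0 = 4
m=3,i=1: even sum, acc = 4+3 = 7
m=3,i=2: odd sum, acc = 7-2 = 5
m=3,i=3: even sum, acc = 5+9 = 14
m=4,i=0: even sum, acc = 14+0 = 14
m=4,i=1: odd sum, acc = 14-1 = 13
m=4,i=2: even sum, acc = 13+8 = 21
m=4,i=3: odd sum, acc = 21-3 = 18
m=4,i=4: even sum, acc = 18+16 = 34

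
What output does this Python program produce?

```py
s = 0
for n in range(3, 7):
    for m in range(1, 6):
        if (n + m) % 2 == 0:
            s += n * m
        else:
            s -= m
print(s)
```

102

n=3,m=1: even sum, s = 0+3 = 3
n=3,m=2: odd sum, s = 3-2 = 1
n=3,m=3: even sum, s = 1+9 = 10
n=3,m=4: odd sum, s = 10-4 = 6
n=3,m=5: even sum, s = 6+15 = 21
n=4,m=1: odd sum, s = 21-1 = 20
n=4,m=2: even sum, s = 20+8 = 28
n=4,m=3: odd sum, s = 28-3 = 25
n=4,m=4: even sum, s = 25+16 = 41
n=4,m=5: odd sum, s = 41-5 = 36
n=5,m=1: even sum, s = 36+5 = 41
n=5,m=2: odd sum, s = 41-2 = 39
n=5,m=3: even sum, s = 39+15 = 54
n=5,m=4: odd sum, s = 54-4 = 50
n=5,m=5: even sum, s = 50+25 = 75
n=6,m=1: odd sum, s = 75-1 = 74
n=6,m=2: even sum, s = 74+12 = 86
n=6,m=3: odd sum, s = 86-3 = 83
n=6,m=4: even sum, s = 83+24 = 107
n=6,m=5: odd sum, s = 107-5 = 102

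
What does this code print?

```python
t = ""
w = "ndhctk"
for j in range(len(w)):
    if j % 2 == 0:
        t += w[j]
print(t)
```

j=0: add 'n' → 'n'
j=1: skip
j=2: add 'h' → 'nh'
j=3: skip
j=4: add 't' → 'nht'
j=5: skip

nht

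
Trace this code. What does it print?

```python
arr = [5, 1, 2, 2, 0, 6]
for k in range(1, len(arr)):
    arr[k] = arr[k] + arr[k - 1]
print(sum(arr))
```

k=1: arr[1] = 1+5 = 6 → [5, 6, 2, 2, 0, 6]
k=2: arr[2] = 2+6 = 8 → [5, 6, 8, 2, 0, 6]
k=3: arr[3] = 2+8 = 10 → [5, 6, 8, 10, 0, 6]
k=4: arr[4] = 0+10 = 10 → [5, 6, 8, 10, 10, 6]
k=5: arr[5] = 6+10 = 16 → [5, 6, 8, 10, 10, 16]
sum = 55

55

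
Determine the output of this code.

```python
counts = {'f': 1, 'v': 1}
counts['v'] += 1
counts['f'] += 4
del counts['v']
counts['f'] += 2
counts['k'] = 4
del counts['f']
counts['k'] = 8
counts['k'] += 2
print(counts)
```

counts['v'] = 1+1 = 2 → {'f': 1, 'v': 2}
counts['f'] = 1+4 = 5 → {'f': 5, 'v': 2}
del 'v' → {'f': 5}
counts['f'] = 5+2 = 7 → {'f': 7}
counts['k'] = 4 → {'f': 7, 'k': 4}
del 'f' → {'k': 4}
counts['k'] = 8 → {'k': 8}
counts['k'] = 8+2 = 10 → {'k': 10}

{'k': 10}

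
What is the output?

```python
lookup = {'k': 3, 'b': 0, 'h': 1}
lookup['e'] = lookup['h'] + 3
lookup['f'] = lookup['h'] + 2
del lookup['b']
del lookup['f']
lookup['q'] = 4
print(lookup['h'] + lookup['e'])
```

5

lookup['e'] = lookup['h']+3 = 4 → {'k': 3, 'b': 0, 'h': 1, 'e': 4}
lookup['f'] = lookup['h']+2 = 3 → {'k': 3, 'b': 0, 'h': 1, 'e': 4, 'f': 3}
del 'b' → {'k': 3, 'h': 1, 'e': 4, 'f': 3}
del 'f' → {'k': 3, 'h': 1, 'e': 4}
lookup['q'] = 4 → {'k': 3, 'h': 1, 'e': 4, 'q': 4}
lookup['h']+lookup['e'] = 1+4 = 5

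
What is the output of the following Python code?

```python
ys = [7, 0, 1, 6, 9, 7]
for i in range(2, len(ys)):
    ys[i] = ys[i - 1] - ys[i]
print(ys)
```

[7, 0, -1, -7, -16, -23]

i=2: ys[2] = 0-1 = -1 → [7, 0, -1, 6, 9, 7]
i=3: ys[3] = (-1)-6 = -7 → [7, 0, -1, -7, 9, 7]
i=4: ys[4] = (-7)-9 = -16 → [7, 0, -1, -7, -16, 7]
i=5: ys[5] = (-16)-7 = -23 → [7, 0, -1, -7, -16, -23]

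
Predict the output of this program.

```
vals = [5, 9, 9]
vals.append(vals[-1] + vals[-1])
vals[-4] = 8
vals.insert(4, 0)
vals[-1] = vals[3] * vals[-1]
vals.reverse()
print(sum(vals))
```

44

append vals[-1]+vals[-1] = 9+9 = 18 → [5, 9, 9, 18]
vals[-4] = 8 → [8, 9, 9, 18]
insert 0 at 4 → [8, 9, 9, 18, 0]
vals[-1] = vals[3]*vals[-1] = 18*0 = 0 → [8, 9, 9, 18, 0]
reverse → [0, 18, 9, 9, 8]
sum = 44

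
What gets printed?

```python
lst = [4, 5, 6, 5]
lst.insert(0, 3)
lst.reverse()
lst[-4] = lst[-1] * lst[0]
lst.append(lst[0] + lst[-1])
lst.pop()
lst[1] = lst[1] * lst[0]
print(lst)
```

[5, 75, 5, 4, 3]

insert 3 at 0 → [3, 4, 5, 6, 5]
reverse → [5, 6, 5, 4, 3]
lst[-4] = lst[-1]*lst[0] = 3*5 = 15 → [5, 15, 5, 4, 3]
append lst[0]+lst[-1] = 5+3 = 8 → [5, 15, 5, 4, 3, 8]
pop() removes 8 → [5, 15, 5, 4, 3]
lst[1] = lst[1]*lst[0] = 15*5 = 75 → [5, 75, 5, 4, 3]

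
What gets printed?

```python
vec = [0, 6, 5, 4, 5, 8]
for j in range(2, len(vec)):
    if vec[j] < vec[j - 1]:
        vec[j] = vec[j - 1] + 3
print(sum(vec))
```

60

j=2: 5<6, vec[2] = 6+3 = 9 → [0, 6, 9, 4, 5, 8]
j=3: 4<9, vec[3] = 9+3 = 12 → [0, 6, 9, 12, 5, 8]
j=4: 5<12, vec[4] = 12+3 = 15 → [0, 6, 9, 12, 15, 8]
j=5: 8<15, vec[5] = 15+3 = 18 → [0, 6, 9, 12, 15, 18]
sum = 60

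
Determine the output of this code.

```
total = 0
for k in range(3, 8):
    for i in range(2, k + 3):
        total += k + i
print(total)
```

k=3,i=2: total = 0+5 = 5
k=3,i=3: total = 5+6 = 11
k=3,i=4: total = 11+7 = 18
k=3,i=5: total = 18+8 = 26
k=4,i=2: total = 26+6 = 32
k=4,i=3: total = 32+7 = 39
k=4,i=4: total = 39+8 = 47
k=4,i=5: total = 47+9 = 56
k=4,i=6: total = 56+10 = 66
k=5,i=2: total = 66+7 = 73
k=5,i=3: total = 73+8 = 81
k=5,i=4: total = 81+9 = 90
k=5,i=5: total = 90+10 = 100
k=5,i=6: total = 100+11 = 111
k=5,i=7: total = 111+12 = 123
k=6,i=2: total = 123+8 = 131
k=6,i=3: total = 131+9 = 140
k=6,i=4: total = 140+10 = 150
k=6,i=5: total = 150+11 = 161
k=6,i=6: total = 161+12 = 173
k=6,i=7: total = 173+13 = 186
k=6,i=8: total = 186+14 = 200
k=7,i=2: total = 200+9 = 209
k=7,i=3: total = 209+10 = 219
k=7,i=4: total = 219+11 = 230
k=7,i=5: total = 230+12 = 242
k=7,i=6: total = 242+13 = 255
k=7,i=7: total = 255+14 = 269
k=7,i=8: total = 269+15 = 284
k=7,i=9: total = 284+16 = 300

300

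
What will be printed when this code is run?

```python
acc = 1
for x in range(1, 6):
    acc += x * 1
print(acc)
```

16

x=1: acc = 1+1*1 = 2
x=2: acc = 2+2*1 = 4
x=3: acc = 4+3*1 = 7
x=4: acc = 7+4*1 = 11
x=5: acc = 11+5*1 = 16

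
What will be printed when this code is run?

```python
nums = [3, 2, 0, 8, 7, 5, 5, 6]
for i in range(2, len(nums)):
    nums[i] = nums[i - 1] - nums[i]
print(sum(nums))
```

-82

i=2: nums[2] = 2-0 = 2 → [3, 2, 2, 8, 7, 5, 5, 6]
i=3: nums[3] = 2-8 = -6 → [3, 2, 2, -6, 7, 5, 5, 6]
i=4: nums[4] = (-6)-7 = -13 → [3, 2, 2, -6, -13, 5, 5, 6]
i=5: nums[5] = (-13)-5 = -18 → [3, 2, 2, -6, -13, -18, 5, 6]
i=6: nums[6] = (-18)-5 = -23 → [3, 2, 2, -6, -13, -18, -23, 6]
i=7: nums[7] = (-23)-6 = -29 → [3, 2, 2, -6, -13, -18, -23, -29]
sum = -82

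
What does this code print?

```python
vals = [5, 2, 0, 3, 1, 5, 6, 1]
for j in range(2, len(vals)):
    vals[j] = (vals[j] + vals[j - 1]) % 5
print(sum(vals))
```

16

j=2: vals[2] = (0+2)%5 = 2 → [5, 2, 2, 3, 1, 5, 6, 1]
j=3: vals[3] = (3+2)%5 = 0 → [5, 2, 2, 0, 1, 5, 6, 1]
j=4: vals[4] = (1+0)%5 = 1 → [5, 2, 2, 0, 1, 5, 6, 1]
j=5: vals[5] = (5+1)%5 = 1 → [5, 2, 2, 0, 1, 1, 6, 1]
j=6: vals[6] = (6+1)%5 = 2 → [5, 2, 2, 0, 1, 1, 2, 1]
j=7: vals[7] = (1+2)%5 = 3 → [5, 2, 2, 0, 1, 1, 2, 3]
sum = 16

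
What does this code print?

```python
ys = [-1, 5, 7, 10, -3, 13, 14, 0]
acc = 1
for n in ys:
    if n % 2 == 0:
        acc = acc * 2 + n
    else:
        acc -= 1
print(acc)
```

n=-1: not even, acc = 1-1 = 0
n=5: not even, acc = 0-1 = -1
n=7: not even, acc = (-1)-1 = -2
n=10: even, acc = (-2)*2+10 = 6
n=-3: not even, acc = 6-1 = 5
n=13: not even, acc = 5-1 = 4
n=14: even, acc = 4*2+14 = 22
n=0: even, acc = 22*2+0 = 44

44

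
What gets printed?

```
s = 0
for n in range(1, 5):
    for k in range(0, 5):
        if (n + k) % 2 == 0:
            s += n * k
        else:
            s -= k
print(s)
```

n=1,k=0: odd sum, s = 0-0 = 0
n=1,k=1: even sum, s = 0+1 = 1
n=1,k=2: odd sum, s = 1-2 = -1
n=1,k=3: even sum, s = (-1)+3 = 2
n=1,k=4: odd sum, s = 2-4 = -2
n=2,k=0: even sum, s = (-2)+0 = -2
n=2,k=1: odd sum, s = (-2)-1 = -3
n=2,k=2: even sum, s = (-3)+4 = 1
n=2,k=3: odd sum, s = 1-3 = -2
n=2,k=4: even sum, s = (-2)+8 = 6
n=3,k=0: odd sum, s = 6-0 = 6
n=3,k=1: even sum, s = 6+3 = 9
n=3,k=2: odd sum, s = 9-2 = 7
n=3,k=3: even sum, s = 7+9 = 16
n=3,k=4: odd sum, s = 16-4 = 12
n=4,k=0: even sum, s = 12+0 = 12
n=4,k=1: odd sum, s = 12-1 = 11
n=4,k=2: even sum, s = 11+8 = 19
n=4,k=3: odd sum, s = 19-3 = 16
n=4,k=4: even sum, s = 16+16 = 32

32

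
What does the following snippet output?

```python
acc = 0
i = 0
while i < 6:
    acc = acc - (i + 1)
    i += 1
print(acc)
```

-21

i=0: acc = 0-1 = -1
i=1: acc = (-1)-2 = -3
i=2: acc = (-3)-3 = -6
i=3: acc = (-6)-4 = -10
i=4: acc = (-10)-5 = -15
i=5: acc = (-15)-6 = -21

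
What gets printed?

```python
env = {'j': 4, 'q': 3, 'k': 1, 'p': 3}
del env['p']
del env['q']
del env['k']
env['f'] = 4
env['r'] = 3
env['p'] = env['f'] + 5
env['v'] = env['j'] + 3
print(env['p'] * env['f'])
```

36

del 'p' → {'j': 4, 'q': 3, 'k': 1}
del 'q' → {'j': 4, 'k': 1}
del 'k' → {'j': 4}
env['f'] = 4 → {'j': 4, 'f': 4}
env['r'] = 3 → {'j': 4, 'f': 4, 'r': 3}
env['p'] = env['f']+5 = 9 → {'j': 4, 'f': 4, 'r': 3, 'p': 9}
env['v'] = env['j']+3 = 7 → {'j': 4, 'f': 4, 'r': 3, 'p': 9, 'v': 7}
env['p']*env['f'] = 9*4 = 36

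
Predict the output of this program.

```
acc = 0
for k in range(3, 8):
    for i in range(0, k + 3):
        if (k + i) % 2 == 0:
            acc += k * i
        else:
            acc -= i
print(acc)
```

k=3,i=0: odd sum, acc = 0-0 = 0
k=3,i=1: even sum, acc = 0+3 = 3
k=3,i=2: odd sum, acc = 3-2 = 1
k=3,i=3: even sum, acc = 1+9 = 10
k=3,i=4: odd sum, acc = 10-4 = 6
k=3,i=5: even sum, acc = 6+15 = 21
k=4,i=0: even sum, acc = 21+0 = 21
k=4,i=1: odd sum, acc = 21-1 = 20
k=4,i=2: even sum, acc = 20+8 = 28
k=4,i=3: odd sum, acc = 28-3 = 25
k=4,i=4: even sum, acc = 25+16 = 41
k=4,i=5: odd sum, acc = 41-5 = 36
k=4,i=6: even sum, acc = 36+24 = 60
k=5,i=0: odd sum, acc = 60-0 = 60
k=5,i=1: even sum, acc = 60+5 = 65
k=5,i=2: odd sum, acc = 65-2 = 63
k=5,i=3: even sum, acc = 63+15 = 78
k=5,i=4: odd sum, acc = 78-4 = 74
k=5,i=5: even sum, acc = 74+25 = 99
k=5,i=6: odd sum, acc = 99-6 = 93
k=5,i=7: even sum, acc = 93+35 = 128
k=6,i=0: even sum, acc = 128+0 = 128
k=6,i=1: odd sum, acc = 128-1 = 127
k=6,i=2: even sum, acc = 127+12 = 139
k=6,i=3: odd sum, acc = 139-3 = 136
k=6,i=4: even sum, acc = 136+24 = 160
k=6,i=5: odd sum, acc = 160-5 = 155
k=6,i=6: even sum, acc = 155+36 = 191
k=6,i=7: odd sum, acc = 191-7 = 184
k=6,i=8: even sum, acc = 184+48 = 232
k=7,i=0: odd sum, acc = 232-0 = 232
k=7,i=1: even sum, acc = 232+7 = 239
k=7,i=2: odd sum, acc = 239-2 = 237
k=7,i=3: even sum, acc = 237+21 = 258
k=7,i=4: odd sum, acc = 258-4 = 254
k=7,i=5: even sum, acc = 254+35 = 289
k=7,i=6: odd sum, acc = 289-6 = 283
k=7,i=7: even sum, acc = 283+49 = 332
k=7,i=8: odd sum, acc = 332-8 = 324
k=7,i=9: even sum, acc = 324+63 = 387

387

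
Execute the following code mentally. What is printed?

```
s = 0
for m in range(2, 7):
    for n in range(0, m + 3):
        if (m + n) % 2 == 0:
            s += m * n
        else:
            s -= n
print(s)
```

m=2,n=0: even sum, s = 0+0 = 0
m=2,n=1: odd sum, s = 0-1 = -1
m=2,n=2: even sum, s = (-1)+4 = 3
m=2,n=3: odd sum, s = 3-3 = 0
m=2,n=4: even sum, s = 0+8 = 8
m=3,n=0: odd sum, s = 8-0 = 8
m=3,n=1: even sum, s = 8+3 = 11
m=3,n=2: odd sum, s = 11-2 = 9
m=3,n=3: even sum, s = 9+9 = 18
m=3,n=4: odd sum, s = 18-4 = 14
m=3,n=5: even sum, s = 14+15 = 29
m=4,n=0: even sum, s = 29+0 = 29
m=4,n=1: odd sum, s = 29-1 = 28
m=4,n=2: even sum, s = 28+8 = 36
m=4,n=3: odd sum, s = 36-3 = 33
m=4,n=4: even sum, s = 33+16 = 49
m=4,n=5: odd sum, s = 49-5 = 44
m=4,n=6: even sum, s = 44+24 = 68
m=5,n=0: odd sum, s = 68-0 = 68
m=5,n=1: even sum, s = 68+5 = 73
m=5,n=2: odd sum, s = 73-2 = 71
m=5,n=3: even sum, s = 71+15 = 86
m=5,n=4: odd sum, s = 86-4 = 82
m=5,n=5: even sum, s = 82+25 = 107
m=5,n=6: odd sum, s = 107-6 = 101
m=5,n=7: even sum, s = 101+35 = 136
m=6,n=0: even sum, s = 136+0 = 136
m=6,n=1: odd sum, s = 136-1 = 135
m=6,n=2: even sum, s = 135+12 = 147
m=6,n=3: odd sum, s = 147-3 = 144
m=6,n=4: even sum, s = 144+24 = 168
m=6,n=5: odd sum, s = 168-5 = 163
m=6,n=6: even sum, s = 163+36 = 199
m=6,n=7: odd sum, s = 199-7 = 192
m=6,n=8: even sum, s = 192+48 = 240

240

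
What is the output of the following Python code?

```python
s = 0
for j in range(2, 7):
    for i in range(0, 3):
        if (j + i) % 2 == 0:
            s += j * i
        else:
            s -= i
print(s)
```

25

j=2,i=0: even sum, s = 0+0 = 0
j=2,i=1: odd sum, s = 0-1 = -1
j=2,i=2: even sum, s = (-1)+4 = 3
j=3,i=0: odd sum, s = 3-0 = 3
j=3,i=1: even sum, s = 3+3 = 6
j=3,i=2: odd sum, s = 6-2 = 4
j=4,i=0: even sum, s = 4+0 = 4
j=4,i=1: odd sum, s = 4-1 = 3
j=4,i=2: even sum, s = 3+8 = 11
j=5,i=0: odd sum, s = 11-0 = 11
j=5,i=1: even sum, s = 11+5 = 16
j=5,i=2: odd sum, s = 16-2 = 14
j=6,i=0: even sum, s = 14+0 = 14
j=6,i=1: odd sum, s = 14-1 = 13
j=6,i=2: even sum, s = 13+12 = 25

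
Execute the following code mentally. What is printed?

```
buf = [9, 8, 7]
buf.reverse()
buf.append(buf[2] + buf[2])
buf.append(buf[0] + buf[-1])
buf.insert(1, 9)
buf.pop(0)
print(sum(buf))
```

69

reverse → [7, 8, 9]
append buf[2]+buf[2] = 9+9 = 18 → [7, 8, 9, 18]
append buf[0]+buf[-1] = 7+18 = 25 → [7, 8, 9, 18, 25]
insert 9 at 1 → [7, 9, 8, 9, 18, 25]
pop(0) removes 7 → [9, 8, 9, 18, 25]
sum = 69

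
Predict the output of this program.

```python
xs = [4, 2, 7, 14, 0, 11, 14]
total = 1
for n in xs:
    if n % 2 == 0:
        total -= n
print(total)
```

-33

n=4: even, total = 1-4 = -3
n=2: even, total = (-3)-2 = -5
n=7: not even
n=14: even, total = (-5)-14 = -19
n=0: even, total = (-19)-0 = -19
n=11: not even
n=14: even, total = (-19)-14 = -33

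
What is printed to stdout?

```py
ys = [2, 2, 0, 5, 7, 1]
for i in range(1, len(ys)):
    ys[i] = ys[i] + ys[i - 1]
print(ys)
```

[2, 4, 4, 9, 16, 17]

i=1: ys[1] = 2+2 = 4 → [2, 4, 0, 5, 7, 1]
i=2: ys[2] = 0+4 = 4 → [2, 4, 4, 5, 7, 1]
i=3: ys[3] = 5+4 = 9 → [2, 4, 4, 9, 7, 1]
i=4: ys[4] = 7+9 = 16 → [2, 4, 4, 9, 16, 1]
i=5: ys[5] = 1+16 = 17 → [2, 4, 4, 9, 16, 17]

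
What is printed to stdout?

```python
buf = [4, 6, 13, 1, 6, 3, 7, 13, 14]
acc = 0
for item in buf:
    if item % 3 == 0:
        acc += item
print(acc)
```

item=4: not %3==0
item=6: %3==0, acc = 0+6 = 6
item=13: not %3==0
item=1: not %3==0
item=6: %3==0, acc = 6+6 = 12
item=3: %3==0, acc = 12+3 = 15
item=7: not %3==0
item=13: not %3==0
item=14: not %3==0

15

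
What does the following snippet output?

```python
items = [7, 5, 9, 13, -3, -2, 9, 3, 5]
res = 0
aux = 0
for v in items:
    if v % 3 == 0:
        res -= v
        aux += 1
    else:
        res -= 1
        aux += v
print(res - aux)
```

v=7: not %3==0, res = 0-1 = -1; aux=7
v=5: not %3==0, res = (-1)-1 = -2; aux=12
v=9: %3==0, res = (-2)-9 = -11; aux=13
v=13: not %3==0, res = (-11)-1 = -12; aux=26
v=-3: %3==0, res = (-12)-(-3) = -9; aux=27
v=-2: not %3==0, res = (-9)-1 = -10; aux=25
v=9: %3==0, res = (-10)-9 = -19; aux=26
v=3: %3==0, res = (-19)-3 = -22; aux=27
v=5: not %3==0, res = (-22)-1 = -23; aux=32
res-aux = (-23)-32 = -55

-55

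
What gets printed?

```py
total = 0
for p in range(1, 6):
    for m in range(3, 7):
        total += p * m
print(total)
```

p=1,m=3: total = 0+3 = 3
p=1,m=4: total = 3+4 = 7
p=1,m=5: total = 7+5 = 12
p=1,m=6: total = 12+6 = 18
p=2,m=3: total = 18+6 = 24
p=2,m=4: total = 24+8 = 32
p=2,m=5: total = 32+10 = 42
p=2,m=6: total = 42+12 = 54
p=3,m=3: total = 54+9 = 63
p=3,m=4: total = 63+12 = 75
p=3,m=5: total = 75+15 = 90
p=3,m=6: total = 90+18 = 108
p=4,m=3: total = 108+12 = 120
p=4,m=4: total = 120+16 = 136
p=4,m=5: total = 136+20 = 156
p=4,m=6: total = 156+24 = 180
p=5,m=3: total = 180+15 = 195
p=5,m=4: total = 195+20 = 215
p=5,m=5: total = 215+25 = 240
p=5,m=6: total = 240+30 = 270

270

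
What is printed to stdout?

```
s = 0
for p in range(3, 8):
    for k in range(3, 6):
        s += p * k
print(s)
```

300

p=3,k=3: s = 0+9 = 9
p=3,k=4: s = 9+12 = 21
p=3,k=5: s = 21+15 = 36
p=4,k=3: s = 36+12 = 48
p=4,k=4: s = 48+16 = 64
p=4,k=5: s = 64+20 = 84
p=5,k=3: s = 84+15 = 99
p=5,k=4: s = 99+20 = 119
p=5,k=5: s = 119+25 = 144
p=6,k=3: s = 144+18 = 162
p=6,k=4: s = 162+24 = 186
p=6,k=5: s = 186+30 = 216
p=7,k=3: s = 216+21 = 237
p=7,k=4: s = 237+28 = 265
p=7,k=5: s = 265+35 = 300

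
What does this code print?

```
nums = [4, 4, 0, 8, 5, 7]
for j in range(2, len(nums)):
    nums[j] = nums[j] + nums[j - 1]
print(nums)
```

[4, 4, 4, 12, 17, 24]

j=2: nums[2] = 0+4 = 4 → [4, 4, 4, 8, 5, 7]
j=3: nums[3] = 8+4 = 12 → [4, 4, 4, 12, 5, 7]
j=4: nums[4] = 5+12 = 17 → [4, 4, 4, 12, 17, 7]
j=5: nums[5] = 7+17 = 24 → [4, 4, 4, 12, 17, 24]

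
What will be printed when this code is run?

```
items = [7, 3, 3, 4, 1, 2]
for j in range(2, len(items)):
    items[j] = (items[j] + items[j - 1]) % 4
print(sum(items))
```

j=2: items[2] = (3+3)%4 = 2 → [7, 3, 2, 4, 1, 2]
j=3: items[3] = (4+2)%4 = 2 → [7, 3, 2, 2, 1, 2]
j=4: items[4] = (1+2)%4 = 3 → [7, 3, 2, 2, 3, 2]
j=5: items[5] = (2+3)%4 = 1 → [7, 3, 2, 2, 3, 1]
sum = 18

18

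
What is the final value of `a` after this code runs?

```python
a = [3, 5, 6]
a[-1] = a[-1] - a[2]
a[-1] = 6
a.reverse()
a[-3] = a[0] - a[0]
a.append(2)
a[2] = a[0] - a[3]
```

a[-1] = a[-1]-a[2] = 6-6 = 0 → [3, 5, 0]
a[-1] = 6 → [3, 5, 6]
reverse → [6, 5, 3]
a[-3] = a[0]-a[0] = 6-6 = 0 → [0, 5, 3]
append 2 → [0, 5, 3, 2]
a[2] = a[0]-a[3] = 0-2 = -2 → [0, 5, -2, 2]

[0, 5, -2, 2]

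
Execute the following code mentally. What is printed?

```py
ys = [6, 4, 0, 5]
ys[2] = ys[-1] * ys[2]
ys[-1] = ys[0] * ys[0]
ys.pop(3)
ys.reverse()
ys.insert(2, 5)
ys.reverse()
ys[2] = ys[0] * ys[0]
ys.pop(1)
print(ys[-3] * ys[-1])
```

0

ys[2] = ys[-1]*ys[2] = 5*0 = 0 → [6, 4, 0, 5]
ys[-1] = ys[0]*ys[0] = 6*6 = 36 → [6, 4, 0, 36]
pop(3) removes 36 → [6, 4, 0]
reverse → [0, 4, 6]
insert 5 at 2 → [0, 4, 5, 6]
reverse → [6, 5, 4, 0]
ys[2] = ys[0]*ys[0] = 6*6 = 36 → [6, 5, 36, 0]
pop(1) removes 5 → [6, 36, 0]
ys[-3]*ys[-1] = 6*0 = 0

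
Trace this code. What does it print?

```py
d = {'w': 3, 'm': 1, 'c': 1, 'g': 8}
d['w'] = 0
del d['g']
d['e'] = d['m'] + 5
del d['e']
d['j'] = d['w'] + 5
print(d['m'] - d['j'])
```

d['w'] = 0 → {'w': 0, 'm': 1, 'c': 1, 'g': 8}
del 'g' → {'w': 0, 'm': 1, 'c': 1}
d['e'] = d['m']+5 = 6 → {'w': 0, 'm': 1, 'c': 1, 'e': 6}
del 'e' → {'w': 0, 'm': 1, 'c': 1}
d['j'] = d['w']+5 = 5 → {'w': 0, 'm': 1, 'c': 1, 'j': 5}
d['m']-d['j'] = 1-5 = -4

-4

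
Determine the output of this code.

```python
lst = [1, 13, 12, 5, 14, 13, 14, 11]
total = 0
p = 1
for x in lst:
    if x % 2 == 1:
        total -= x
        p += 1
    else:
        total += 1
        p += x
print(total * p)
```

x=1: odd, total = 0-1 = -1; p=2
x=13: odd, total = (-1)-13 = -14; p=3
x=12: not odd, total = (-14)+1 = -13; p=15
x=5: odd, total = (-13)-5 = -18; p=16
x=14: not odd, total = (-18)+1 = -17; p=30
x=13: odd, total = (-17)-13 = -30; p=31
x=14: not odd, total = (-30)+1 = -29; p=45
x=11: odd, total = (-29)-11 = -40; p=46
total*p = (-40)*46 = -1840

-1840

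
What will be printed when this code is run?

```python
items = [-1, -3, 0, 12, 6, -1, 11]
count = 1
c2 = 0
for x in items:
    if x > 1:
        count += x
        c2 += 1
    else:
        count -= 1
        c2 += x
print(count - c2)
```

x=-1: not >1, count = 1-1 = 0; c2=-1
x=-3: not >1, count = 0-1 = -1; c2=-4
x=0: not >1, count = (-1)-1 = -2; c2=-4
x=12: >1, count = (-2)+12 = 10; c2=-3
x=6: >1, count = 10+6 = 16; c2=-2
x=-1: not >1, count = 16-1 = 15; c2=-3
x=11: >1, count = 15+11 = 26; c2=-2
count-c2 = 26-(-2) = 28

28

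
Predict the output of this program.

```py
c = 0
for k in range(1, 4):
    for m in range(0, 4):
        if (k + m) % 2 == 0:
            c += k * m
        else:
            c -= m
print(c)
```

12

k=1,m=0: odd sum, c = 0-0 = 0
k=1,m=1: even sum, c = 0+1 = 1
k=1,m=2: odd sum, c = 1-2 = -1
k=1,m=3: even sum, c = (-1)+3 = 2
k=2,m=0: even sum, c = 2+0 = 2
k=2,m=1: odd sum, c = 2-1 = 1
k=2,m=2: even sum, c = 1+4 = 5
k=2,m=3: odd sum, c = 5-3 = 2
k=3,m=0: odd sum, c = 2-0 = 2
k=3,m=1: even sum, c = 2+3 = 5
k=3,m=2: odd sum, c = 5-2 = 3
k=3,m=3: even sum, c = 3+9 = 12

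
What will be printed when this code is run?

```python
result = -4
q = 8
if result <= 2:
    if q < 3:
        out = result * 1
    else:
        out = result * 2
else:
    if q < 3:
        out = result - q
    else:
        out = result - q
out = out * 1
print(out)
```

-8

result=-4, q=8
result <= 2 is True; q < 3 is False
→ out = result * 2 = -8
out = (-8)*1 = -8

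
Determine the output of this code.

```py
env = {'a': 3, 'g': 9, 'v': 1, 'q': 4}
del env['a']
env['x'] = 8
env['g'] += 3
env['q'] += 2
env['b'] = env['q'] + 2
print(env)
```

{'g': 12, 'v': 1, 'q': 6, 'x': 8, 'b': 8}

del 'a' → {'g': 9, 'v': 1, 'q': 4}
env['x'] = 8 → {'g': 9, 'v': 1, 'q': 4, 'x': 8}
env['g'] = 9+3 = 12 → {'g': 12, 'v': 1, 'q': 4, 'x': 8}
env['q'] = 4+2 = 6 → {'g': 12, 'v': 1, 'q': 6, 'x': 8}
env['b'] = env['q']+2 = 8 → {'g': 12, 'v': 1, 'q': 6, 'x': 8, 'b': 8}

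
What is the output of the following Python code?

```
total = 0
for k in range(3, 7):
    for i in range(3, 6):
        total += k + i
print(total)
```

102

k=3,i=3: total = 0+6 = 6
k=3,i=4: total = 6+7 = 13
k=3,i=5: total = 13+8 = 21
k=4,i=3: total = 21+7 = 28
k=4,i=4: total = 28+8 = 36
k=4,i=5: total = 36+9 = 45
k=5,i=3: total = 45+8 = 53
k=5,i=4: total = 53+9 = 62
k=5,i=5: total = 62+10 = 72
k=6,i=3: total = 72+9 = 81
k=6,i=4: total = 81+10 = 91
k=6,i=5: total = 91+11 = 102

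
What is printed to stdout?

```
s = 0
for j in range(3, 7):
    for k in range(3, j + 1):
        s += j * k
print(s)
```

205

j=3,k=3: s = 0+9 = 9
j=4,k=3: s = 9+12 = 21
j=4,k=4: s = 21+16 = 37
j=5,k=3: s = 37+15 = 52
j=5,k=4: s = 52+20 = 72
j=5,k=5: s = 72+25 = 97
j=6,k=3: s = 97+18 = 115
j=6,k=4: s = 115+24 = 139
j=6,k=5: s = 139+30 = 169
j=6,k=6: s = 169+36 = 205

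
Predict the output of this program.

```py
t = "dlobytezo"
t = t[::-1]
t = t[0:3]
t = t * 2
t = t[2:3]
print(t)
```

e

reverse → 'ozetybold'
slice [0:3] → 'oze'
repeat ×2 → 'ozeoze'
slice [2:3] → 'e'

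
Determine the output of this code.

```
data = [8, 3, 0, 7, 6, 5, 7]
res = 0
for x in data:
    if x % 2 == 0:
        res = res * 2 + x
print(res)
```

x=8: even, res = 0*2+8 = 8
x=3: not even
x=0: even, res = 8*2+0 = 16
x=7: not even
x=6: even, res = 16*2+6 = 38
x=5: not even
x=7: not even

38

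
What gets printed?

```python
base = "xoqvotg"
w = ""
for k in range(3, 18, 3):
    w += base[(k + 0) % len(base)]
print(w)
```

vgqto

k=3: add base[3]='v' → 'v'
k=6: add base[6]='g' → 'vg'
k=9: add base[2]='q' → 'vgq'
k=12: add base[5]='t' → 'vgqt'
k=15: add base[1]='o' → 'vgqto'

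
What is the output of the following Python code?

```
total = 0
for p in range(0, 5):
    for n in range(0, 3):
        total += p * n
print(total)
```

30

p=0,n=0: total = 0+0 = 0
p=0,n=1: total = 0+0 = 0
p=0,n=2: total = 0+0 = 0
p=1,n=0: total = 0+0 = 0
p=1,n=1: total = 0+1 = 1
p=1,n=2: total = 1+2 = 3
p=2,n=0: total = 3+0 = 3
p=2,n=1: total = 3+2 = 5
p=2,n=2: total = 5+4 = 9
p=3,n=0: total = 9+0 = 9
p=3,n=1: total = 9+3 = 12
p=3,n=2: total = 12+6 = 18
p=4,n=0: total = 18+0 = 18
p=4,n=1: total = 18+4 = 22
p=4,n=2: total = 22+8 = 30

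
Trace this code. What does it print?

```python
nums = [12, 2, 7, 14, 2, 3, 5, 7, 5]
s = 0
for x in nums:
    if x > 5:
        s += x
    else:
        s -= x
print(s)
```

x=12: >5, s = 0+12 = 12
x=2: not >5, s = 12-2 = 10
x=7: >5, s = 10+7 = 17
x=14: >5, s = 17+14 = 31
x=2: not >5, s = 31-2 = 29
x=3: not >5, s = 29-3 = 26
x=5: not >5, s = 26-5 = 21
x=7: >5, s = 21+7 = 28
x=5: not >5, s = 28-5 = 23

23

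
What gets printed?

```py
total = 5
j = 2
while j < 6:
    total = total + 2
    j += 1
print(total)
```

j=2: total = 5+2 = 7
j=3: total = 7+2 = 9
j=4: total = 9+2 = 11
j=5: total = 11+2 = 13

13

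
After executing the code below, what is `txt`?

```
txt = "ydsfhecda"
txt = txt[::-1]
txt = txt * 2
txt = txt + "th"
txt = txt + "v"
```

'adcehfsdyadcehfsdythv'

reverse → 'adcehfsdy'
repeat ×2 → 'adcehfsdyadcehfsdy'
+ 'th' → 'adcehfsdyadcehfsdyth'
+ 'v' → 'adcehfsdyadcehfsdythv'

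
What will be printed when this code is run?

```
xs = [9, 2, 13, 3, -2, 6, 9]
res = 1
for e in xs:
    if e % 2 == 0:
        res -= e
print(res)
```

-5

e=9: not even
e=2: even, res = 1-2 = -1
e=13: not even
e=3: not even
e=-2: even, res = (-1)-(-2) = 1
e=6: even, res = 1-6 = -5
e=9: not even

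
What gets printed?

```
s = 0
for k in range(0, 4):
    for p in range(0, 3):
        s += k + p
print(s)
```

30

k=0,p=0: s = 0+0 = 0
k=0,p=1: s = 0+1 = 1
k=0,p=2: s = 1+2 = 3
k=1,p=0: s = 3+1 = 4
k=1,p=1: s = 4+2 = 6
k=1,p=2: s = 6+3 = 9
k=2,p=0: s = 9+2 = 11
k=2,p=1: s = 11+3 = 14
k=2,p=2: s = 14+4 = 18
k=3,p=0: s = 18+3 = 21
k=3,p=1: s = 21+4 = 25
k=3,p=2: s = 25+5 = 30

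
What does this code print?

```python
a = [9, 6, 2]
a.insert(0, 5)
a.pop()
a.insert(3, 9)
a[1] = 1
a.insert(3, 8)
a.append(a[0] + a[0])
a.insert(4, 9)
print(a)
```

[5, 1, 6, 8, 9, 9, 10]

insert 5 at 0 → [5, 9, 6, 2]
pop() removes 2 → [5, 9, 6]
insert 9 at 3 → [5, 9, 6, 9]
a[1] = 1 → [5, 1, 6, 9]
insert 8 at 3 → [5, 1, 6, 8, 9]
append a[0]+a[0] = 5+5 = 10 → [5, 1, 6, 8, 9, 10]
insert 9 at 4 → [5, 1, 6, 8, 9, 9, 10]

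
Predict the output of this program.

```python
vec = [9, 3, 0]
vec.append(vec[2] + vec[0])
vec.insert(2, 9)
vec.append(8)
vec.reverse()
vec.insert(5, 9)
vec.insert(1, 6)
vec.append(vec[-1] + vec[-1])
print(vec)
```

[8, 6, 9, 0, 9, 3, 9, 9, 18]

append vec[2]+vec[0] = 0+9 = 9 → [9, 3, 0, 9]
insert 9 at 2 → [9, 3, 9, 0, 9]
append 8 → [9, 3, 9, 0, 9, 8]
reverse → [8, 9, 0, 9, 3, 9]
insert 9 at 5 → [8, 9, 0, 9, 3, 9, 9]
insert 6 at 1 → [8, 6, 9, 0, 9, 3, 9, 9]
append vec[-1]+vec[-1] = 9+9 = 18 → [8, 6, 9, 0, 9, 3, 9, 9, 18]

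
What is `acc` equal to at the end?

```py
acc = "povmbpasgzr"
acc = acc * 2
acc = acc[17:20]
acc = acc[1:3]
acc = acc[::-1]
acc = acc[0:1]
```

'g'

repeat ×2 → 'povmbpasgzrpovmbpasgzr'
slice [17:20] → 'asg'
slice [1:3] → 'sg'
reverse → 'gs'
slice [0:1] → 'g'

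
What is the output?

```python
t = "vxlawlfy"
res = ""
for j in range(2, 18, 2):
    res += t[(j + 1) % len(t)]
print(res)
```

j=2: add t[3]='a' → 'a'
j=4: add t[5]='l' → 'al'
j=6: add t[7]='y' → 'aly'
j=8: add t[1]='x' → 'alyx'
j=10: add t[3]='a' → 'alyxa'
j=12: add t[5]='l' → 'alyxal'
j=14: add t[7]='y' → 'alyxaly'
j=16: add t[1]='x' → 'alyxalyx'

alyxalyx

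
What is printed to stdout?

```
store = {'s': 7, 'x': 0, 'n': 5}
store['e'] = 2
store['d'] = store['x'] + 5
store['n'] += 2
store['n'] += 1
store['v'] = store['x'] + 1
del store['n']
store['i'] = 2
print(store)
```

{'s': 7, 'x': 0, 'e': 2, 'd': 5, 'v': 1, 'i': 2}

store['e'] = 2 → {'s': 7, 'x': 0, 'n': 5, 'e': 2}
store['d'] = store['x']+5 = 5 → {'s': 7, 'x': 0, 'n': 5, 'e': 2, 'd': 5}
store['n'] = 5+2 = 7 → {'s': 7, 'x': 0, 'n': 7, 'e': 2, 'd': 5}
store['n'] = 7+1 = 8 → {'s': 7, 'x': 0, 'n': 8, 'e': 2, 'd': 5}
store['v'] = store['x']+1 = 1 → {'s': 7, 'x': 0, 'n': 8, 'e': 2, 'd': 5, 'v': 1}
del 'n' → {'s': 7, 'x': 0, 'e': 2, 'd': 5, 'v': 1}
store['i'] = 2 → {'s': 7, 'x': 0, 'e': 2, 'd': 5, 'v': 1, 'i': 2}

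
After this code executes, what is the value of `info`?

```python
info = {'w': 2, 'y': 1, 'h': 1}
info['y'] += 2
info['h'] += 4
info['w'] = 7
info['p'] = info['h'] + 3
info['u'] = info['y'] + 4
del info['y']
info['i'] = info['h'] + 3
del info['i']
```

{'w': 7, 'h': 5, 'p': 8, 'u': 7}

info['y'] = 1+2 = 3 → {'w': 2, 'y': 3, 'h': 1}
info['h'] = 1+4 = 5 → {'w': 2, 'y': 3, 'h': 5}
info['w'] = 7 → {'w': 7, 'y': 3, 'h': 5}
info['p'] = info['h']+3 = 8 → {'w': 7, 'y': 3, 'h': 5, 'p': 8}
info['u'] = info['y']+4 = 7 → {'w': 7, 'y': 3, 'h': 5, 'p': 8, 'u': 7}
del 'y' → {'w': 7, 'h': 5, 'p': 8, 'u': 7}
info['i'] = info['h']+3 = 8 → {'w': 7, 'h': 5, 'p': 8, 'u': 7, 'i': 8}
del 'i' → {'w': 7, 'h': 5, 'p': 8, 'u': 7}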